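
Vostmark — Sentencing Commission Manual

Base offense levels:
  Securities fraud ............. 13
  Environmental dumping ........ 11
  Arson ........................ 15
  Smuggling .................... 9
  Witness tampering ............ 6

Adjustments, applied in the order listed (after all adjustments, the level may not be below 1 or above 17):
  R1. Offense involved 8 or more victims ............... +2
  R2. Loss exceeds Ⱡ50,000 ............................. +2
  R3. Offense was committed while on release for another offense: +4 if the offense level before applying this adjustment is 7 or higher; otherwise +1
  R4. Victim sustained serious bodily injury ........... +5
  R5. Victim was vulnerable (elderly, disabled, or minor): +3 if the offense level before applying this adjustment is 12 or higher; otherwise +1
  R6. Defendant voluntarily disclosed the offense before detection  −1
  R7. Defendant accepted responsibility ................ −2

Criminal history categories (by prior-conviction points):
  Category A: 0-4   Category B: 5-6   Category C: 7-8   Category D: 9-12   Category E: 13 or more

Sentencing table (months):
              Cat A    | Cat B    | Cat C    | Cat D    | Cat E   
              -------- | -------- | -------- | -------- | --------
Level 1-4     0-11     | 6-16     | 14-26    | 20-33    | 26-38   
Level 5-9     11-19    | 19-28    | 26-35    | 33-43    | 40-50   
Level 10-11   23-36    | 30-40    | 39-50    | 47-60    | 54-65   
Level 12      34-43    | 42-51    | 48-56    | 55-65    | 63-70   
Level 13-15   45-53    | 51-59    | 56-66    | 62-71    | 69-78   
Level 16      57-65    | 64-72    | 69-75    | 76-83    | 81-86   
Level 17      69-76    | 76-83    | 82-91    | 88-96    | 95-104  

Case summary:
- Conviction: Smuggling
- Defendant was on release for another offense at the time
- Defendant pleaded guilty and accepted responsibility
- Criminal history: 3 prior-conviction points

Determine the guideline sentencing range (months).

23-36 months

Base offense level for smuggling: 9.
R2 does not apply.
R3 applies (level before this adjustment is 9 ≥ 7, so +4): 9 + 4 = 13.
R4 does not apply.
R7 applies: 13 − 2 = 11.
Final offense level: 11.
Criminal history: 3 prior points → Category A (0-4).
Level 11 falls in the 10-11 band.
Grid: Level 10-11 × Category A = 23-36 months.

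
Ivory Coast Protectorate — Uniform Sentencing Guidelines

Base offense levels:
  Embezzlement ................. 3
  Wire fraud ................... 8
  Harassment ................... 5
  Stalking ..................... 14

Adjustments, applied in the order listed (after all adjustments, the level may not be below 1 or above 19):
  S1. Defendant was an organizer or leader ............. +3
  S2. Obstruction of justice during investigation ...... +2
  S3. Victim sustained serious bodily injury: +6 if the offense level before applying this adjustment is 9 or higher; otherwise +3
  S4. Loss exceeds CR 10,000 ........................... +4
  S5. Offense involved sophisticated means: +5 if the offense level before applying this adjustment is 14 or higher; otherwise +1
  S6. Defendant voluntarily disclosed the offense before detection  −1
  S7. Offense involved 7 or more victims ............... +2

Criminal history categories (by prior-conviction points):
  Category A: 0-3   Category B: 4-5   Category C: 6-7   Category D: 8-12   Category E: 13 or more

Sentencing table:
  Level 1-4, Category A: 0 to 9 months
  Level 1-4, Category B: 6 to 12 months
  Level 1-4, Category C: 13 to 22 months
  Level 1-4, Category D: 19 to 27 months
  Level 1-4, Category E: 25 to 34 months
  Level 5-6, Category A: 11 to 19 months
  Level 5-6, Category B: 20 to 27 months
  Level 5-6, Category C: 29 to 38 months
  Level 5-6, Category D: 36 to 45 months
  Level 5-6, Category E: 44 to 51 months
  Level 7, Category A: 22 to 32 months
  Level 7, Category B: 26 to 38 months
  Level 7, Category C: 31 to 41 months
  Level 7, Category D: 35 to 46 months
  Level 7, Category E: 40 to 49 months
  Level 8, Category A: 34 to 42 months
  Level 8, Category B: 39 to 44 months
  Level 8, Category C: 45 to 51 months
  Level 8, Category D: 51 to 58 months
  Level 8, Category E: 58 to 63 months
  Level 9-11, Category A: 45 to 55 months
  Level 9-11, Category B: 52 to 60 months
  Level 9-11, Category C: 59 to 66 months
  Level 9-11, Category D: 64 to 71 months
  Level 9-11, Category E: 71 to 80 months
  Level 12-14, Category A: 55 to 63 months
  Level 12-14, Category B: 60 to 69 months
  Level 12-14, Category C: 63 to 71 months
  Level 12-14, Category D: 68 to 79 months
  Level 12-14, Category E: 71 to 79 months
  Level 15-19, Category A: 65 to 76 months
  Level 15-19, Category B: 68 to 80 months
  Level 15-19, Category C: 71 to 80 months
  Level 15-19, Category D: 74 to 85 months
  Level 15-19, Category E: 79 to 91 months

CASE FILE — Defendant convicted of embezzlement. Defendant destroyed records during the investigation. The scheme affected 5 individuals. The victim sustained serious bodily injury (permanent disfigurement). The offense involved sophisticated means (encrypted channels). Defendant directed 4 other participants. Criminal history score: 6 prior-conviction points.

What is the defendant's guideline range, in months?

63-71 months

Base offense level for embezzlement: 3.
S1 applies: 3 + 3 = 6.
S2 applies: 6 + 2 = 8.
S3 applies (level before this adjustment is 8 < 9, so +3): 8 + 3 = 11.
S5 applies (level before this adjustment is 11 < 14, so +1): 11 + 1 = 12.
S6 does not apply.
S7 does not apply.
Final offense level: 12.
Criminal history: 6 prior points → Category C (6-7).
Level 12 falls in the 12-14 band.
Grid: Level 12-14 × Category C = 63-71 months.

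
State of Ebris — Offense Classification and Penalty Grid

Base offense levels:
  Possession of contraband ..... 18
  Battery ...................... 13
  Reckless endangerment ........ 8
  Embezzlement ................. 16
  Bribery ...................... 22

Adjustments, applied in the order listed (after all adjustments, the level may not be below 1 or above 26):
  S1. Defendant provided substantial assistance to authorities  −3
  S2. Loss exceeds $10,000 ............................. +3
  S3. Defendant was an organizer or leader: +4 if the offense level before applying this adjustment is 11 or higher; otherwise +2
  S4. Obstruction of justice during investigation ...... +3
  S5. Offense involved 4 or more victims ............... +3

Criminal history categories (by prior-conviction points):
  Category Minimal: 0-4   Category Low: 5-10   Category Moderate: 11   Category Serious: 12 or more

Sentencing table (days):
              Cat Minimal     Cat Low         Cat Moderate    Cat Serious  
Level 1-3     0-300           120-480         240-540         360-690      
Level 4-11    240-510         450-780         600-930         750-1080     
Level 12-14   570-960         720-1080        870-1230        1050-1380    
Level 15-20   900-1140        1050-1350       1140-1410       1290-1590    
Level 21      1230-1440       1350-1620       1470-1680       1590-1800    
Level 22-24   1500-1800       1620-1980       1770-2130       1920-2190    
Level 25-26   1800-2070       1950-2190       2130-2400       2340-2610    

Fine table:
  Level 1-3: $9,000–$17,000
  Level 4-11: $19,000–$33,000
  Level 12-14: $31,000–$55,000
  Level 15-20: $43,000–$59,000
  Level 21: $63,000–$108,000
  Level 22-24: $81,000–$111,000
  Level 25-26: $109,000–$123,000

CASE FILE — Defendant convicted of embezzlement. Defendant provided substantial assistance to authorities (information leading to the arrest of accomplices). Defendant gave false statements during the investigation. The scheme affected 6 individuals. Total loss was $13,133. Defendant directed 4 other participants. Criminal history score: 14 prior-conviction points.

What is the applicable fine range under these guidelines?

Base offense level for embezzlement: 16.
S1 applies: 16 − 3 = 13.
S2 applies: 13 + 3 = 16.
S3 applies (level before this adjustment is 16 ≥ 11, so +4): 16 + 4 = 20.
S4 applies: 20 + 3 = 23.
S5 applies: 23 + 3 = 26.
Final offense level: 26.
Level 26 falls in the 25-26 band.
Fine table: Level 25-26 → $109,000–$123,000.

$109,000–$123,000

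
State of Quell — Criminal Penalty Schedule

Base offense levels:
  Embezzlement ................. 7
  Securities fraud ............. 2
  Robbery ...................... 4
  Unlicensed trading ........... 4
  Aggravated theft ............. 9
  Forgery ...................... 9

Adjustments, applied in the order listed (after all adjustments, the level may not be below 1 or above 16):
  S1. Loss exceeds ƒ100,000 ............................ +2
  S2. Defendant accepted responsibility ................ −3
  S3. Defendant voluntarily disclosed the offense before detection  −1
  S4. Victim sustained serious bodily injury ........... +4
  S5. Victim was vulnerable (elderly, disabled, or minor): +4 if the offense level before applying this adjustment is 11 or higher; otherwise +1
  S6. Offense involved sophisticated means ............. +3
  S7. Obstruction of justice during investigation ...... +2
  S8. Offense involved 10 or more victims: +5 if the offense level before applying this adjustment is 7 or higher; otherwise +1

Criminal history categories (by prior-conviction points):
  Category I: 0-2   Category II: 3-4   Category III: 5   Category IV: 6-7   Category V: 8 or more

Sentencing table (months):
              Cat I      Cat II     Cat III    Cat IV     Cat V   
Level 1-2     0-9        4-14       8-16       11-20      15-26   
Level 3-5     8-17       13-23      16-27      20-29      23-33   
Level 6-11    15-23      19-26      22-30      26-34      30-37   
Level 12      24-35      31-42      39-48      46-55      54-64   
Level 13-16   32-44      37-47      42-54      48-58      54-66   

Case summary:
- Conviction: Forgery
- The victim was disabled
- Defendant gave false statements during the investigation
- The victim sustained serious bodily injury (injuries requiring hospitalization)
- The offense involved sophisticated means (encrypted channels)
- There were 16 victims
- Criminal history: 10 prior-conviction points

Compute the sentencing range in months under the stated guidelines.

54-66 months

Base offense level for forgery: 9.
S3 does not apply.
S4 applies: 9 + 4 = 13.
S5 applies (level before this adjustment is 13 ≥ 11, so +4): 13 + 4 = 17.
S6 applies: 17 + 3 = 20.
S7 applies: 20 + 2 = 22.
S8 applies (level before this adjustment is 22 ≥ 7, so +5): 22 + 5 = 27.
Level 27 exceeds the maximum of 16; capped at 16.
Final offense level: 16.
Criminal history: 10 prior points → Category V (8+).
Level 16 falls in the 13-16 band.
Grid: Level 13-16 × Category V = 54-66 months.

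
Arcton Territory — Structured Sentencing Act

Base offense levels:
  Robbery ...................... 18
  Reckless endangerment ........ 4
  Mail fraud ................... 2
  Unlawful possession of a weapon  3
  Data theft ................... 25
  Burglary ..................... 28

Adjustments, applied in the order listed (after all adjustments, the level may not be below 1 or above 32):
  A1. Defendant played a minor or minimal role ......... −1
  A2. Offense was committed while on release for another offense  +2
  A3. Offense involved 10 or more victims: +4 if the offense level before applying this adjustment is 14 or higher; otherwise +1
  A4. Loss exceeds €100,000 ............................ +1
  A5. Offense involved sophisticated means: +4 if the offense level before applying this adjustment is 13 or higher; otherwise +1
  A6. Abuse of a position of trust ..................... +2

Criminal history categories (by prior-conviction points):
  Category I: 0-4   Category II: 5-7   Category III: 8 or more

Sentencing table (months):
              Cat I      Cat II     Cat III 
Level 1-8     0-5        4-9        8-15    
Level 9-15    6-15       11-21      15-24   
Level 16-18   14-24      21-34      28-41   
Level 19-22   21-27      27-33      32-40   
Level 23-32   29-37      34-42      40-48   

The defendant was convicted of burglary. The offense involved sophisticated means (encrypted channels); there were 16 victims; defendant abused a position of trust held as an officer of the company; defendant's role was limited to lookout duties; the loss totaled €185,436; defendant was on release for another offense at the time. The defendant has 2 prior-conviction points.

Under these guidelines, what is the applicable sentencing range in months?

29-37 months

Base offense level for burglary: 28.
A1 applies: 28 − 1 = 27.
A2 applies: 27 + 2 = 29.
A3 applies (level before this adjustment is 29 ≥ 14, so +4): 29 + 4 = 33.
A4 applies: 33 + 1 = 34.
A5 applies (level before this adjustment is 34 ≥ 13, so +4): 34 + 4 = 38.
A6 applies: 38 + 2 = 40.
Level 40 exceeds the maximum of 32; capped at 32.
Final offense level: 32.
Criminal history: 2 prior points → Category I (0-4).
Level 32 falls in the 23-32 band.
Grid: Level 23-32 × Category I = 29-37 months.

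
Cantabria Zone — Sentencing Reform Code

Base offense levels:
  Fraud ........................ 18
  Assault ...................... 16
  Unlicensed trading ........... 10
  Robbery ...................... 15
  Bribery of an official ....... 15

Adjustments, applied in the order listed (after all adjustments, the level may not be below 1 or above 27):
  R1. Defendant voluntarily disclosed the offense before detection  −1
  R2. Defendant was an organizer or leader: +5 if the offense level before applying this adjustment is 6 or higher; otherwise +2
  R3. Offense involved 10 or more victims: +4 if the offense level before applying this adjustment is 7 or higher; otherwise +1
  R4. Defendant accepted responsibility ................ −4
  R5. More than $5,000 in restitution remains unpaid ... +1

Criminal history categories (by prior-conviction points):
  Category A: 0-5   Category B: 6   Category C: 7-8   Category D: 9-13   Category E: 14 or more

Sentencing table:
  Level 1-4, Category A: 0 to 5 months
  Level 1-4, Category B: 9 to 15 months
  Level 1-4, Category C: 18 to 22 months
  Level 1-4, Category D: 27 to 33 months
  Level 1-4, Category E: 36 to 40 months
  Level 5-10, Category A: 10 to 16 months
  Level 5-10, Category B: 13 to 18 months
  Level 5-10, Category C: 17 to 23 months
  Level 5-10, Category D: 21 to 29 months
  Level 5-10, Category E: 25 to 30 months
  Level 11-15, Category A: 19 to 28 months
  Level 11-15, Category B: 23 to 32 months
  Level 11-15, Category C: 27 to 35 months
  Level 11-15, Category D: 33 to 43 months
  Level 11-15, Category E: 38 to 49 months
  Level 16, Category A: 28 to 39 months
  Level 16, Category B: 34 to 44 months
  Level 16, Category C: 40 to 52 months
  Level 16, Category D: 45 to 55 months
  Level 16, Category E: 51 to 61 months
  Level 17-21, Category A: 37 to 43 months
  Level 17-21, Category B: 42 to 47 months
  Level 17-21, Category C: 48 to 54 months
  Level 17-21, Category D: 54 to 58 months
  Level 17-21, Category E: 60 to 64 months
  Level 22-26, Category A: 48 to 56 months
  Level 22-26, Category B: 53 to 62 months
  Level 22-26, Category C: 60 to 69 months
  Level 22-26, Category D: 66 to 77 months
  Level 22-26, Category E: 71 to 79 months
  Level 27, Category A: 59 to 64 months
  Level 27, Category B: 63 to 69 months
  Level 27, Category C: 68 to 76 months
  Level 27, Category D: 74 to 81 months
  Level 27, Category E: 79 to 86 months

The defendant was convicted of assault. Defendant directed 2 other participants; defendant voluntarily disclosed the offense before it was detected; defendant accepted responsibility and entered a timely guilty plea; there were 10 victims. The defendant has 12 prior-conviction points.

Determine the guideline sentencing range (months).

Base offense level for assault: 16.
R1 applies: 16 − 1 = 15.
R2 applies (level before this adjustment is 15 ≥ 6, so +5): 15 + 5 = 20.
R3 applies (level before this adjustment is 20 ≥ 7, so +4): 20 + 4 = 24.
R4 applies: 24 − 4 = 20.
R5 does not apply.
Final offense level: 20.
Criminal history: 12 prior points → Category D (9-13).
Level 20 falls in the 17-21 band.
Grid: Level 17-21 × Category D = 54-58 months.

54-58 months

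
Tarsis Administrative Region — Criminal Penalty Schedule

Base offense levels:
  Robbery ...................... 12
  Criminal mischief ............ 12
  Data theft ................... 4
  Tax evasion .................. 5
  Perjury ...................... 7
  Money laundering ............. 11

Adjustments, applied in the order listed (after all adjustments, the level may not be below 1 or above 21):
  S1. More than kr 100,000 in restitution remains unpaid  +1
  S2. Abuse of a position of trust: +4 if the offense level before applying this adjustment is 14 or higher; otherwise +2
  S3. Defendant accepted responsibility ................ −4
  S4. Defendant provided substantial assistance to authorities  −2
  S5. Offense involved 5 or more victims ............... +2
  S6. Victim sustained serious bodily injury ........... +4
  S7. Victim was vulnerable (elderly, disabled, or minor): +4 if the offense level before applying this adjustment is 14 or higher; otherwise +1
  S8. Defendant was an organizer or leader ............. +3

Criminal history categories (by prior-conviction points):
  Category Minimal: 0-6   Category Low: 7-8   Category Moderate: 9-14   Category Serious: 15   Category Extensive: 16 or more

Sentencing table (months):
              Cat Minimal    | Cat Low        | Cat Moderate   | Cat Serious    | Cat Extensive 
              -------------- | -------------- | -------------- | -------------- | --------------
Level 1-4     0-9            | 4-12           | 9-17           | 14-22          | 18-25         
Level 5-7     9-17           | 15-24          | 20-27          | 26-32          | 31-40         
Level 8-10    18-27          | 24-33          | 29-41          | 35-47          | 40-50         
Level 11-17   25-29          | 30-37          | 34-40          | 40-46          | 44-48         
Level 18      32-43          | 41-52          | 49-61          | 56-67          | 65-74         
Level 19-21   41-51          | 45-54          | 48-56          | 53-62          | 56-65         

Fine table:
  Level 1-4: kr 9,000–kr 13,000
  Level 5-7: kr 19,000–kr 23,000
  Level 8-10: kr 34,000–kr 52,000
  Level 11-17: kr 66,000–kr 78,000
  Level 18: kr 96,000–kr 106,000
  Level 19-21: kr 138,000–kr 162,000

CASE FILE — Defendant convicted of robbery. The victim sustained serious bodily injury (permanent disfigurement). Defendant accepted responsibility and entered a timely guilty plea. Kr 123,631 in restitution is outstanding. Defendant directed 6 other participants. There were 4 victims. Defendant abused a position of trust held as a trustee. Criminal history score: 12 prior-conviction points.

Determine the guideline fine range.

kr 96,000–kr 106,000

Base offense level for robbery: 12.
S1 applies: 12 + 1 = 13.
S2 applies (level before this adjustment is 13 < 14, so +2): 13 + 2 = 15.
S3 applies: 15 − 4 = 11.
S4 does not apply.
S5 does not apply.
S6 applies: 11 + 4 = 15.
S8 applies: 15 + 3 = 18.
Final offense level: 18.
Level 18 falls in the 18 band.
Fine table: Level 18 → kr 96,000–kr 106,000.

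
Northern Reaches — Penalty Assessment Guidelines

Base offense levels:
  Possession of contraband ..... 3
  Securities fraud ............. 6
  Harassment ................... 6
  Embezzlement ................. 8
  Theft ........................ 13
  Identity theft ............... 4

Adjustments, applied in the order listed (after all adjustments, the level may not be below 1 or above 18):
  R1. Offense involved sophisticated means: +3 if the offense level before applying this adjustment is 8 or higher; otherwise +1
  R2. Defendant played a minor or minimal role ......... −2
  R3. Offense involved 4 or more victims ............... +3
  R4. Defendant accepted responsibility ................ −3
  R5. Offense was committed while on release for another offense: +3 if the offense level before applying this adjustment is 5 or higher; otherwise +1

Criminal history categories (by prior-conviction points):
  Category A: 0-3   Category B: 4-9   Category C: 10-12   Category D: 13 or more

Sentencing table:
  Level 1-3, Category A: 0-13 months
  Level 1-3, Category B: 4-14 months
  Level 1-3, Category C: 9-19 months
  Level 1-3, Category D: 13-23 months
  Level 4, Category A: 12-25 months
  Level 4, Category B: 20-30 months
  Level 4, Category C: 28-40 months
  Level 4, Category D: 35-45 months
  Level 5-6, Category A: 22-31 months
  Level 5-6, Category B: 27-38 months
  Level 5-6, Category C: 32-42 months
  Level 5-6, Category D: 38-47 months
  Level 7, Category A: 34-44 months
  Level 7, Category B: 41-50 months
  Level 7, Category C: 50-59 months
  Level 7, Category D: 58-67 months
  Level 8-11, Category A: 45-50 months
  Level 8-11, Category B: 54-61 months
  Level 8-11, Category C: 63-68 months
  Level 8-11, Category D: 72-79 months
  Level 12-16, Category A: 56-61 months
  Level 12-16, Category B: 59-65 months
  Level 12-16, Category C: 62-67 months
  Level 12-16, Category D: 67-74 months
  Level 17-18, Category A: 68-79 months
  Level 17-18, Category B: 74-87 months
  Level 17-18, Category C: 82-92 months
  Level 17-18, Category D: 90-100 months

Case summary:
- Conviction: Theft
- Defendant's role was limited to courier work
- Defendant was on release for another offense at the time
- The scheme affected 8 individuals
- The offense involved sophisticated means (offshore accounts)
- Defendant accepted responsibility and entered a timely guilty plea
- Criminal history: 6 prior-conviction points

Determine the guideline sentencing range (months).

74-87 months

Base offense level for theft: 13.
R1 applies (level before this adjustment is 13 ≥ 8, so +3): 13 + 3 = 16.
R2 applies: 16 − 2 = 14.
R3 applies: 14 + 3 = 17.
R4 applies: 17 − 3 = 14.
R5 applies (level before this adjustment is 14 ≥ 5, so +3): 14 + 3 = 17.
Final offense level: 17.
Criminal history: 6 prior points → Category B (4-9).
Level 17 falls in the 17-18 band.
Grid: Level 17-18 × Category B = 74-87 months.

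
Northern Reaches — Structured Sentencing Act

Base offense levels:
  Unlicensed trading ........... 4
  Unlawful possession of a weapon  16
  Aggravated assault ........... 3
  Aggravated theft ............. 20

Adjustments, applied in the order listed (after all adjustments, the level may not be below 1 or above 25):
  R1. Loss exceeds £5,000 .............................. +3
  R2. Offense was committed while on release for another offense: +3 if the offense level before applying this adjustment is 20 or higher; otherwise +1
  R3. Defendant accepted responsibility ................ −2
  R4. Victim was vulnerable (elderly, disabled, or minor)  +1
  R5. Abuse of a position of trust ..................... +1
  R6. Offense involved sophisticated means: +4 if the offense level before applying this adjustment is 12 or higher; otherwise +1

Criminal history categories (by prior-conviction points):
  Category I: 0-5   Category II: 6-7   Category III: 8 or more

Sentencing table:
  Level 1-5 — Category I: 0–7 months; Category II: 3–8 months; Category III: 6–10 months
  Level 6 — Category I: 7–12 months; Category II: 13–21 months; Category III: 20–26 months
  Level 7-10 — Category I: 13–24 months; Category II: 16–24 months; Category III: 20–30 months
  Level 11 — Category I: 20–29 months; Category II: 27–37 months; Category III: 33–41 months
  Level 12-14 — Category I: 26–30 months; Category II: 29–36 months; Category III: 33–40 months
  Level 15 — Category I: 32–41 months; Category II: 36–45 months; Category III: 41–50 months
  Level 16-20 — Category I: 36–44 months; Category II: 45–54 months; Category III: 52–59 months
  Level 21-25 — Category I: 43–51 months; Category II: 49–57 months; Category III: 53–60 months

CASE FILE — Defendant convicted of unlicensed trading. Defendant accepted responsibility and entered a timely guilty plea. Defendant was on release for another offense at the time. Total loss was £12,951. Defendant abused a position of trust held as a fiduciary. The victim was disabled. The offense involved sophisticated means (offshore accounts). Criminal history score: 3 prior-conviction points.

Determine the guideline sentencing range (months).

Base offense level for unlicensed trading: 4.
R1 applies: 4 + 3 = 7.
R2 applies (level before this adjustment is 7 < 20, so +1): 7 + 1 = 8.
R3 applies: 8 − 2 = 6.
R4 applies: 6 + 1 = 7.
R5 applies: 7 + 1 = 8.
R6 applies (level before this adjustment is 8 < 12, so +1): 8 + 1 = 9.
Final offense level: 9.
Criminal history: 3 prior points → Category I (0-5).
Level 9 falls in the 7-10 band.
Grid: Level 7-10 × Category I = 13-24 months.

13-24 months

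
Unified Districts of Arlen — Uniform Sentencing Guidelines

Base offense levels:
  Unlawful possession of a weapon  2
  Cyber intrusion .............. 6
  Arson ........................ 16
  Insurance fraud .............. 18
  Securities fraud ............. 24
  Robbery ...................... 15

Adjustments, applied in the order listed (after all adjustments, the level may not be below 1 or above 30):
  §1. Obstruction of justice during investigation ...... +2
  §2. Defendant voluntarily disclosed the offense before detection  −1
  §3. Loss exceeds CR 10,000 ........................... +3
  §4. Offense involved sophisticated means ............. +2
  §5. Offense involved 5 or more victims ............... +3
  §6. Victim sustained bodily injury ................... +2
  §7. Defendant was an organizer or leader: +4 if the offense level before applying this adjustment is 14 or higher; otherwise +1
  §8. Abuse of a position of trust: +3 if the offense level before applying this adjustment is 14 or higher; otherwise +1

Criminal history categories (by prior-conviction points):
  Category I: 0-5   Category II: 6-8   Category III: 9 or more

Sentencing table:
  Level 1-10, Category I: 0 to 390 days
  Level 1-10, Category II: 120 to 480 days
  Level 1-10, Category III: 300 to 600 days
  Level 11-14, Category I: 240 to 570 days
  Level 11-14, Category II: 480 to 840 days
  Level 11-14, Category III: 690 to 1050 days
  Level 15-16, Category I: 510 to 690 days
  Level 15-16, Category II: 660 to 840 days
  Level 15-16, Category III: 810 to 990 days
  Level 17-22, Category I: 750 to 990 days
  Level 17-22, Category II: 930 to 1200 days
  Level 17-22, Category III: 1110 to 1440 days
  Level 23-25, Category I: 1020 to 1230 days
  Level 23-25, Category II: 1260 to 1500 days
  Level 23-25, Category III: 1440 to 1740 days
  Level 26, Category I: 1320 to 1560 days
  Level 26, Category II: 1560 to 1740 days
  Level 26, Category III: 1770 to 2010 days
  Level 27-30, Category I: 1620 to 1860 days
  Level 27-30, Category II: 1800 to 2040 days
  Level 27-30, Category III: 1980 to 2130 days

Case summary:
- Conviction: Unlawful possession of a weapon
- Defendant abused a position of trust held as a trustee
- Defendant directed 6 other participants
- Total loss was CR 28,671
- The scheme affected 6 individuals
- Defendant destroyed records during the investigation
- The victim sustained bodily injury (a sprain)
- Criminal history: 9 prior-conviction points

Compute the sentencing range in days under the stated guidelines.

690-1050 days

Base offense level for unlawful possession of a weapon: 2.
§1 applies: 2 + 2 = 4.
§3 applies: 4 + 3 = 7.
§4 does not apply.
§5 applies: 7 + 3 = 10.
§6 applies: 10 + 2 = 12.
§7 applies (level before this adjustment is 12 < 14, so +1): 12 + 1 = 13.
§8 applies (level before this adjustment is 13 < 14, so +1): 13 + 1 = 14.
Final offense level: 14.
Criminal history: 9 prior points → Category III (9+).
Level 14 falls in the 11-14 band.
Grid: Level 11-14 × Category III = 690-1050 days.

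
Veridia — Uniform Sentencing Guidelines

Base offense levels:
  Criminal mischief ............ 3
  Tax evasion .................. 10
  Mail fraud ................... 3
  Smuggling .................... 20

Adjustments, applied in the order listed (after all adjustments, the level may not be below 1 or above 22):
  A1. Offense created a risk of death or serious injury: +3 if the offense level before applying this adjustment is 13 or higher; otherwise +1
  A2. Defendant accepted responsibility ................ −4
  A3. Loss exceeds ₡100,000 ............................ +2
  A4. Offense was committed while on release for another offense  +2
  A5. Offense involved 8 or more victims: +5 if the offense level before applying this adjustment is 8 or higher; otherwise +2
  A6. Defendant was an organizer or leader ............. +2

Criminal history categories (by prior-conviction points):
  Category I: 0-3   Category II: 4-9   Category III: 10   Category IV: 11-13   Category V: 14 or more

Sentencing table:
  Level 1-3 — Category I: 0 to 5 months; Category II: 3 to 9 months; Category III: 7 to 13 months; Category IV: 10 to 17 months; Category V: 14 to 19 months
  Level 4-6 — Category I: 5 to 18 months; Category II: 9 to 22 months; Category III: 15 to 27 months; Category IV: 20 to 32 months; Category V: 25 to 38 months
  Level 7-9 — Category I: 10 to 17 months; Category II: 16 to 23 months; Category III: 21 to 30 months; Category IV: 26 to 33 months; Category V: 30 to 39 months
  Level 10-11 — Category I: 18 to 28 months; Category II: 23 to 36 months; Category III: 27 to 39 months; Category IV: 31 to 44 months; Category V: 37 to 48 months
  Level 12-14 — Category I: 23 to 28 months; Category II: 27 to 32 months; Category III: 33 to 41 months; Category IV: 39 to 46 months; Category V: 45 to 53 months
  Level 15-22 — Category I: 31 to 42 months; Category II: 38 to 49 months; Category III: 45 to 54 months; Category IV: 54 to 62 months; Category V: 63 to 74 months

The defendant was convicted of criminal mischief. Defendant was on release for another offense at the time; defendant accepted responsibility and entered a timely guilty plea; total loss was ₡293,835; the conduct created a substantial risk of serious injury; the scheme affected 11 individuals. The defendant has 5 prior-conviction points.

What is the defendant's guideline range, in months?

Base offense level for criminal mischief: 3.
A1 applies (level before this adjustment is 3 < 13, so +1): 3 + 1 = 4.
A2 applies: 4 − 4 = 0.
A3 applies: 0 + 2 = 2.
A4 applies: 2 + 2 = 4.
A5 applies (level before this adjustment is 4 < 8, so +2): 4 + 2 = 6.
Final offense level: 6.
Criminal history: 5 prior points → Category II (4-9).
Level 6 falls in the 4-6 band.
Grid: Level 4-6 × Category II = 9-22 months.

9-22 months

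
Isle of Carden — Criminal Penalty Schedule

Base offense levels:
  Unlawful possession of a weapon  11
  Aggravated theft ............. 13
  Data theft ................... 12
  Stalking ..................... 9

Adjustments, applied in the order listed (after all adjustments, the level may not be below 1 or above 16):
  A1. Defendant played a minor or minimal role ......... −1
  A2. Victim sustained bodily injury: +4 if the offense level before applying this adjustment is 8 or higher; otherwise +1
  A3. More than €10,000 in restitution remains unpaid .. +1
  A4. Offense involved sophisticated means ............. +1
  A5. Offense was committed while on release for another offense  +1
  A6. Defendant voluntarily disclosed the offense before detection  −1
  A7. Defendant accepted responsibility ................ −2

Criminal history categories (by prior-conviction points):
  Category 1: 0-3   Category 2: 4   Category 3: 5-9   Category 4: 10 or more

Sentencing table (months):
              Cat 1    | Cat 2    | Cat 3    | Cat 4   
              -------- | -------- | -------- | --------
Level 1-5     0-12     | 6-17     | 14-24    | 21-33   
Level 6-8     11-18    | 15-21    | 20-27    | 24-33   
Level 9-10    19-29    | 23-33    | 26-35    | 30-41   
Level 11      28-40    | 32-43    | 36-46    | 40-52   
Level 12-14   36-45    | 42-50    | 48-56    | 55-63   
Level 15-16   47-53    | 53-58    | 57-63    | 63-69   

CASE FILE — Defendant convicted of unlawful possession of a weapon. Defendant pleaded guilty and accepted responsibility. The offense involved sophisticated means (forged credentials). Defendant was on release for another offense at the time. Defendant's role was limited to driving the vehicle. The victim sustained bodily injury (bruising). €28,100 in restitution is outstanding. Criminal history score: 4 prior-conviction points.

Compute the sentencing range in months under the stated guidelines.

Base offense level for unlawful possession of a weapon: 11.
A1 applies: 11 − 1 = 10.
A2 applies (level before this adjustment is 10 ≥ 8, so +4): 10 + 4 = 14.
A3 applies: 14 + 1 = 15.
A4 applies: 15 + 1 = 16.
A5 applies: 16 + 1 = 17.
A6 does not apply.
A7 applies: 17 − 2 = 15.
Final offense level: 15.
Criminal history: 4 prior points → Category 2 (4).
Level 15 falls in the 15-16 band.
Grid: Level 15-16 × Category 2 = 53-58 months.

53-58 months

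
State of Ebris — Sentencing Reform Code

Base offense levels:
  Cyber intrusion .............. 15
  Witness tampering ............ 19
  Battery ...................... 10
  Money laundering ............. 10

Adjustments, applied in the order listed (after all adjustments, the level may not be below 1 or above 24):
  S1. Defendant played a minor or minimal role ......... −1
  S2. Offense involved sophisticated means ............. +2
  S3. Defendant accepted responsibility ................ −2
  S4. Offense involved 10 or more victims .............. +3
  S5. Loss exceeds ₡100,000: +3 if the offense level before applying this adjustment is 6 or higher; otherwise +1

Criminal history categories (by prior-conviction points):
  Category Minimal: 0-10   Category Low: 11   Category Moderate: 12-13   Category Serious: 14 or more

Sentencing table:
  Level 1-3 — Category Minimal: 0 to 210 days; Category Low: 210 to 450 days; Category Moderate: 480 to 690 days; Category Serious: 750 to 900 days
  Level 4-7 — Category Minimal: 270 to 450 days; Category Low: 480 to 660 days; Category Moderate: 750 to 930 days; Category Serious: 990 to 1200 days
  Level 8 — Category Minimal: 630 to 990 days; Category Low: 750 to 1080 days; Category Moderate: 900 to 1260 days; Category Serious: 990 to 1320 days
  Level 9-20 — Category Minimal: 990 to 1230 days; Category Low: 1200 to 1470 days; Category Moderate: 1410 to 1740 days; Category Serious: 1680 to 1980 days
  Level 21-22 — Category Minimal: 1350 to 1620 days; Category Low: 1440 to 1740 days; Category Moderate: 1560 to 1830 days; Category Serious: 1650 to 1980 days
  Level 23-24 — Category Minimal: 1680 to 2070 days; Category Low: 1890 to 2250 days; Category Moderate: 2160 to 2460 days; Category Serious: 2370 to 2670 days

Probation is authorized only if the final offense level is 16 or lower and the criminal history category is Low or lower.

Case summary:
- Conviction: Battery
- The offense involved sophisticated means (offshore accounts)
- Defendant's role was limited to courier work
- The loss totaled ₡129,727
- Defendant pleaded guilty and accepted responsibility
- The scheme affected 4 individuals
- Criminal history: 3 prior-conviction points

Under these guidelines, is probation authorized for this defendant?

Base offense level for battery: 10.
S1 applies: 10 − 1 = 9.
S2 applies: 9 + 2 = 11.
S3 applies: 11 − 2 = 9.
S4 does not apply.
S5 applies (level before this adjustment is 9 ≥ 6, so +3): 9 + 3 = 12.
Final offense level: 12.
Criminal history: 3 prior points → Category Minimal (0-10).
Level 12 falls in the 9-20 band.
Grid: Level 9-20 × Category Minimal = 990-1230 days.
Probation check: level 12 ≤ 16 and category Minimal ≤ Low → eligible.

Yes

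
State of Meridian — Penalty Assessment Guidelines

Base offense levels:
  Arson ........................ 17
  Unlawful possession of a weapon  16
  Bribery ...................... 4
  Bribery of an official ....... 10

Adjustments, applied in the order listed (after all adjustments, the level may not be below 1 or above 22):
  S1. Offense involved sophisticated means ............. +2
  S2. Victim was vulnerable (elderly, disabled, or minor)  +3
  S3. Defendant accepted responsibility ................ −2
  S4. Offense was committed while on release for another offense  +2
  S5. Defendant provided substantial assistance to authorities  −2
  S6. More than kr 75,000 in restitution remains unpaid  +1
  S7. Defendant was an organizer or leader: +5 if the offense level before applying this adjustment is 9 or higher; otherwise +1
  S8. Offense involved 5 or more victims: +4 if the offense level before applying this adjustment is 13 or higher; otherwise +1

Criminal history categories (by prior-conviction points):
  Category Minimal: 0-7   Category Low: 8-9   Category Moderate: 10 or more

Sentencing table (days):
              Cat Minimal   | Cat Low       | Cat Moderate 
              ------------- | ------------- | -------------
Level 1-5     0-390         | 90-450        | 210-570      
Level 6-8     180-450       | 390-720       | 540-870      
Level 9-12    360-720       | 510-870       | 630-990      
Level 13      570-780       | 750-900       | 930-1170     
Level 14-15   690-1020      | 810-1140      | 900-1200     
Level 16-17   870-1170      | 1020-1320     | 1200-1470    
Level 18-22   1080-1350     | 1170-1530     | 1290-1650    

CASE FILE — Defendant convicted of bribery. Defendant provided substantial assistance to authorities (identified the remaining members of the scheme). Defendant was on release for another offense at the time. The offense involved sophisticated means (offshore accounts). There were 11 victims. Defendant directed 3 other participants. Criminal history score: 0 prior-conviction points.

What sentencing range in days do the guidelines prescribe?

Base offense level for bribery: 4.
S1 applies: 4 + 2 = 6.
S2 does not apply.
S3 does not apply.
S4 applies: 6 + 2 = 8.
S5 applies: 8 − 2 = 6.
S7 applies (level before this adjustment is 6 < 9, so +1): 6 + 1 = 7.
S8 applies (level before this adjustment is 7 < 13, so +1): 7 + 1 = 8.
Final offense level: 8.
Criminal history: 0 prior points → Category Minimal (0-7).
Level 8 falls in the 6-8 band.
Grid: Level 6-8 × Category Minimal = 180-450 days.

180-450 days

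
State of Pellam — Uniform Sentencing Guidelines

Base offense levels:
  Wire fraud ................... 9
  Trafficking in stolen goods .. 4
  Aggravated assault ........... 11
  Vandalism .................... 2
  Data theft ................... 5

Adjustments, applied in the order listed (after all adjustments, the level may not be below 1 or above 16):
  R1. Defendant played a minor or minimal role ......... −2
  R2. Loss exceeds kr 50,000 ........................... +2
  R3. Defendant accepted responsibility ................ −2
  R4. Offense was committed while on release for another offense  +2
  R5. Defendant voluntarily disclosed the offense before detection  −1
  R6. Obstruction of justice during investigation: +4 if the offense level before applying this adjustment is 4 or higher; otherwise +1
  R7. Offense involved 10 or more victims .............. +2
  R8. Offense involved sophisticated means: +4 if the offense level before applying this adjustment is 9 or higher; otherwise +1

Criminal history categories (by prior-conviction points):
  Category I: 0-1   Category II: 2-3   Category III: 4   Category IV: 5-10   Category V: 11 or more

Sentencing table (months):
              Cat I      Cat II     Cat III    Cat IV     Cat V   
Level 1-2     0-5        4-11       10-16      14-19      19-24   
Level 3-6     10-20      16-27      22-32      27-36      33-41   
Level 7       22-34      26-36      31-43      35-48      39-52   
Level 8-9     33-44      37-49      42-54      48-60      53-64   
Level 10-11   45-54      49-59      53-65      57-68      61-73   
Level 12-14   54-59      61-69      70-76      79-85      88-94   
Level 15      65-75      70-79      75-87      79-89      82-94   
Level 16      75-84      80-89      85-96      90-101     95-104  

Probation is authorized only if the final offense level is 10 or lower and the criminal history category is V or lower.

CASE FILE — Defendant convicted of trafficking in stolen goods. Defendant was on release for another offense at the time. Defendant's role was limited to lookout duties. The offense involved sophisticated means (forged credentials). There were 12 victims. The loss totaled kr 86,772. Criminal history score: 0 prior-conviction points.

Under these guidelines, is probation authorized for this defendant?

Base offense level for trafficking in stolen goods: 4.
R1 applies: 4 − 2 = 2.
R2 applies: 2 + 2 = 4.
R4 applies: 4 + 2 = 6.
R5 does not apply.
R6 does not apply.
R7 applies: 6 + 2 = 8.
R8 applies (level before this adjustment is 8 < 9, so +1): 8 + 1 = 9.
Final offense level: 9.
Criminal history: 0 prior points → Category I (0-1).
Level 9 falls in the 8-9 band.
Grid: Level 8-9 × Category I = 33-44 months.
Probation check: level 9 ≤ 10 and category I ≤ V → eligible.

Yes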